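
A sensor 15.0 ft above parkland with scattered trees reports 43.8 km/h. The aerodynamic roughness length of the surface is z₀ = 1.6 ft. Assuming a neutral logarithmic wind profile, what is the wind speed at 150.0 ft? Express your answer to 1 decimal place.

88.9 km/h

Log law: V(z) ∝ ln(z/z₀), so V₂/V₁ = ln(z₂/z₀) / ln(z₁/z₀).
ln(150.0/1.6) = 4.5406, ln(15.0/1.6) = 2.2380
V₂ = 43.8 × 4.5406/2.2380 = 43.8 × 2.0288 = 88.8631 km/h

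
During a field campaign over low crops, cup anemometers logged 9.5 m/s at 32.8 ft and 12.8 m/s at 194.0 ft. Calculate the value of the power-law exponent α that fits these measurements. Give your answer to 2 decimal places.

α ≈ 0.17

Power law: V₂/V₁ = (z₂/z₁)^α ⇒ α = ln(V₂/V₁) / ln(z₂/z₁)
α = ln(12.8/9.5) / ln(194.0/32.8) = ln(1.3474) / ln(5.9146)
  = 0.29815 / 1.77743 = 0.16774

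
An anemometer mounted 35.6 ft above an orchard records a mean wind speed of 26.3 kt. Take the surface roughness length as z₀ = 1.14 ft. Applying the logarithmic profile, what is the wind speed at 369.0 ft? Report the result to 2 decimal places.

Log law: V(z) ∝ ln(z/z₀), so V₂/V₁ = ln(z₂/z₀) / ln(z₁/z₀).
ln(369.0/1.14) = 5.7798, ln(35.6/1.14) = 3.4413
V₂ = 26.3 × 5.7798/3.4413 = 26.3 × 1.6795 = 44.1714 kt

44.17 kt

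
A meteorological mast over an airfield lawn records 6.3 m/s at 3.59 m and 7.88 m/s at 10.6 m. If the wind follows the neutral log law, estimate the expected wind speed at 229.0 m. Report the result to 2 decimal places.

12.36 m/s

Log law: V ∝ ln(z/z₀). From the pair, with r = V₁/V₂ = 0.79949,
ln z₀ = (ln z₁ − r·ln z₂)/(1 − r) = (1.2782 − 0.79949×2.3609)/0.20051 = -3.0389 → z₀ = 0.04789 m
V₃ = V₁ · ln(z₃/z₀)/ln(z₁/z₀) = 6.3 × 8.4727/4.3171 = 12.3643 m/s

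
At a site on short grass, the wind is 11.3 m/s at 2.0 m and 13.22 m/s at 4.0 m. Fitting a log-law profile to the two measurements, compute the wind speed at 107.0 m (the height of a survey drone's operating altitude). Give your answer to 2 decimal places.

22.32 m/s

Log law: V ∝ ln(z/z₀). From the pair, with r = V₁/V₂ = 0.85477,
ln z₀ = (ln z₁ − r·ln z₂)/(1 − r) = (0.6931 − 0.85477×1.3863)/0.14523 = -3.3863 → z₀ = 0.03383 m
V₃ = V₁ · ln(z₃/z₀)/ln(z₁/z₀) = 11.3 × 8.0591/4.0795 = 22.3236 m/s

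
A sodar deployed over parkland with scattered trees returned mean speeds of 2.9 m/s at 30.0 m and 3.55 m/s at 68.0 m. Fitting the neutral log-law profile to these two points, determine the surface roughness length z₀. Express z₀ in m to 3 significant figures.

z₀ ≈ 0.779 m

Log law: V(z) ∝ ln(z/z₀). With r = V₁/V₂ = 2.9/3.55 = 0.81690,
r · ln(z₂/z₀) = ln(z₁/z₀) ⇒ ln z₀ = (ln z₁ − r·ln z₂)/(1 − r)
ln z₀ = (3.40120 − 0.81690×4.21951) / 0.18310 = -0.2497
z₀ = exp(-0.2497) = 0.7790 m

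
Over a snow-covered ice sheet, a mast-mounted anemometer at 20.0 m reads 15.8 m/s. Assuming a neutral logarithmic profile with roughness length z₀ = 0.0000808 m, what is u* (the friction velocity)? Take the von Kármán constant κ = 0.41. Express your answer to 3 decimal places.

Log law: V(z) = (u*/κ) · ln(z/z₀) ⇒ u* = κ · V / ln(z/z₀)
u* = 0.41 × 15.8 / ln(20.0/0.0000808) = 0.41 × 15.8 / 12.4193
   = 6.4780 / 12.4193 = 0.5216 m/s

u* ≈ 0.522 m/s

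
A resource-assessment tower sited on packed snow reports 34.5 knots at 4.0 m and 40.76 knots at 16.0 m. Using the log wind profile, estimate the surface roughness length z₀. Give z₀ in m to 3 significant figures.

z₀ ≈ 0.00192 m

Log law: V(z) ∝ ln(z/z₀). With r = V₁/V₂ = 34.5/40.76 = 0.84642,
r · ln(z₂/z₀) = ln(z₁/z₀) ⇒ ln z₀ = (ln z₁ − r·ln z₂)/(1 − r)
ln z₀ = (1.38629 − 0.84642×2.77259) / 0.15358 = -6.2538
z₀ = exp(-6.2538) = 0.001923 m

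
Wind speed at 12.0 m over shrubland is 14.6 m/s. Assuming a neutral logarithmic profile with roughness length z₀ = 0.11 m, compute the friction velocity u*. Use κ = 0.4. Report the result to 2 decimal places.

u* ≈ 1.24 m/s

Log law: V(z) = (u*/κ) · ln(z/z₀) ⇒ u* = κ · V / ln(z/z₀)
u* = 0.4 × 14.6 / ln(12.0/0.11) = 0.4 × 14.6 / 4.6922
   = 5.8400 / 4.6922 = 1.2446 m/s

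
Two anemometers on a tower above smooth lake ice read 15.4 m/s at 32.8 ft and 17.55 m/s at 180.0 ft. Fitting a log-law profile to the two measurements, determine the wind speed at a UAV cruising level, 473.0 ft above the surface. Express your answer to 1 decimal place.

18.8 m/s

Log law: V ∝ ln(z/z₀). From the pair, with r = V₁/V₂ = 0.87749,
ln z₀ = (ln z₁ − r·ln z₂)/(1 − r) = (3.4904 − 0.87749×5.1930)/0.12251 = -8.7044 → z₀ = 0.0001659 ft
V₃ = V₁ · ln(z₃/z₀)/ln(z₁/z₀) = 15.4 × 14.8635/12.1949 = 18.7701 m/s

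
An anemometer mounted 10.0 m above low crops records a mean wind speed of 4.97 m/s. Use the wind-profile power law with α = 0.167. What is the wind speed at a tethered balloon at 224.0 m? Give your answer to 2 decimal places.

8.35 m/s

Power-law profile: V₂ = V₁ · (z₂/z₁)^α
V₂ = 4.97 × (224.0/10.0)^0.167 = 4.97 × (22.4000)^0.167
    = 4.97 × 1.6807 = 8.3531 m/s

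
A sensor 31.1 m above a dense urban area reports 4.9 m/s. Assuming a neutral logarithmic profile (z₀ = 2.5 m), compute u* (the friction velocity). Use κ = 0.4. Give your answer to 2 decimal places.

Log law: V(z) = (u*/κ) · ln(z/z₀) ⇒ u* = κ · V / ln(z/z₀)
u* = 0.4 × 4.9 / ln(31.1/2.5) = 0.4 × 4.9 / 2.5209
   = 1.9600 / 2.5209 = 0.7775 m/s

u* ≈ 0.78 m/s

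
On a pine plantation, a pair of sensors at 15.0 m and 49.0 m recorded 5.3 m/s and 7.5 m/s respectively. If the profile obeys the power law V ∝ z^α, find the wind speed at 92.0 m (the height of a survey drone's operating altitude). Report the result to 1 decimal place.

9.0 m/s

First find α: α = ln(V₂/V₁)/ln(z₂/z₁) = ln(7.5/5.3)/ln(49.0/15.0) = 0.34720/1.18377 = 0.2933
Extrapolate from 49.0 m to 92.0 m: V₃ = 7.5 × (92.0/49.0)^0.2933 = 7.5 × 1.2029 = 9.0220 m/s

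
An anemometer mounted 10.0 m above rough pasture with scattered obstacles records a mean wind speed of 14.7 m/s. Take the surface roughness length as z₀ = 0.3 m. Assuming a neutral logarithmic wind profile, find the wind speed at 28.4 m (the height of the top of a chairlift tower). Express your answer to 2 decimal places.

19.08 m/s

Log law: V(z) ∝ ln(z/z₀), so V₂/V₁ = ln(z₂/z₀) / ln(z₁/z₀).
ln(28.4/0.3) = 4.5504, ln(10.0/0.3) = 3.5066
V₂ = 14.7 × 4.5504/3.5066 = 14.7 × 1.2977 = 19.0758 m/s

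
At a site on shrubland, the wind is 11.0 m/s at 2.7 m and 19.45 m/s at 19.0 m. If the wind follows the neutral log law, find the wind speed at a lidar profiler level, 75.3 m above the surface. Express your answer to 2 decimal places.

Log law: V ∝ ln(z/z₀). From the pair, with r = V₁/V₂ = 0.56555,
ln z₀ = (ln z₁ − r·ln z₂)/(1 − r) = (0.9933 − 0.56555×2.9444)/0.43445 = -1.5468 → z₀ = 0.2129 m
V₃ = V₁ · ln(z₃/z₀)/ln(z₁/z₀) = 11.0 × 5.8682/2.5400 = 25.4135 m/s

25.41 m/s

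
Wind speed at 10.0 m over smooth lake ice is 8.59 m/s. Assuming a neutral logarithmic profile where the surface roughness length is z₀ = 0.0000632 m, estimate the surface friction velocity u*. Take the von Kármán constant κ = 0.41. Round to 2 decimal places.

u* ≈ 0.29 m/s

Log law: V(z) = (u*/κ) · ln(z/z₀) ⇒ u* = κ · V / ln(z/z₀)
u* = 0.41 × 8.59 / ln(10.0/0.0000632) = 0.41 × 8.59 / 11.9718
   = 3.5219 / 11.9718 = 0.2942 m/s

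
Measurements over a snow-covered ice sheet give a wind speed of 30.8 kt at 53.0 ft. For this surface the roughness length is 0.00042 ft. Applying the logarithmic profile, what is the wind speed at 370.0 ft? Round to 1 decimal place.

Log law: V(z) ∝ ln(z/z₀), so V₂/V₁ = ln(z₂/z₀) / ln(z₁/z₀).
ln(370.0/0.00042) = 13.6888, ln(53.0/0.00042) = 11.7455
V₂ = 30.8 × 13.6888/11.7455 = 30.8 × 1.1654 = 35.8956 kt

35.9 kt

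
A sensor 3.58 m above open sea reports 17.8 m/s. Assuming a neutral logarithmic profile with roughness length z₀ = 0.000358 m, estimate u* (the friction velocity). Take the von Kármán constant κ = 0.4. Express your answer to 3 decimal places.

Log law: V(z) = (u*/κ) · ln(z/z₀) ⇒ u* = κ · V / ln(z/z₀)
u* = 0.4 × 17.8 / ln(3.58/0.000358) = 0.4 × 17.8 / 9.2103
   = 7.1200 / 9.2103 = 0.7730 m/s

u* ≈ 0.773 m/s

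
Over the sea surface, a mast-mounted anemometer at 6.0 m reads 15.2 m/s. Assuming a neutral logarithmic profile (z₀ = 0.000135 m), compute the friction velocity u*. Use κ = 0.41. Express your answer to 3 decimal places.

Log law: V(z) = (u*/κ) · ln(z/z₀) ⇒ u* = κ · V / ln(z/z₀)
u* = 0.41 × 15.2 / ln(6.0/0.000135) = 0.41 × 15.2 / 10.7020
   = 6.2320 / 10.7020 = 0.5823 m/s

u* ≈ 0.582 m/s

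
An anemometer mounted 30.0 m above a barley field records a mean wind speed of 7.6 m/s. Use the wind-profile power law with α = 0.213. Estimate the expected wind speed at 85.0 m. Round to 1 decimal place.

Power-law profile: V₂ = V₁ · (z₂/z₁)^α
V₂ = 7.6 × (85.0/30.0)^0.213 = 7.6 × (2.8333)^0.213
    = 7.6 × 1.2484 = 9.4875 m/s

9.5 m/s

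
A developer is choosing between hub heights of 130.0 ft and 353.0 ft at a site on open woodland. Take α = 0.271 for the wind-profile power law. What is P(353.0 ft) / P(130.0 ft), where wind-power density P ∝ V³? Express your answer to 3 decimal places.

Speed ratio: V_B/V_A = (z_B/z_A)^α = (353.0/130.0)^0.271 = (2.7154)^0.271 = 1.31090
Power-density ratio: P_B/P_A = (V_B/V_A)³ = (1.31090)³ = 2.25271

2.253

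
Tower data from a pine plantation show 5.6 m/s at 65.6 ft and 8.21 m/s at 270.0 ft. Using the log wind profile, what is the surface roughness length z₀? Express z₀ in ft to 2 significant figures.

Log law: V(z) ∝ ln(z/z₀). With r = V₁/V₂ = 5.6/8.21 = 0.68210,
r · ln(z₂/z₀) = ln(z₁/z₀) ⇒ ln z₀ = (ln z₁ − r·ln z₂)/(1 − r)
ln z₀ = (4.18358 − 0.68210×5.59842) / 0.31790 = 1.1479
z₀ = exp(1.1479) = 3.152 ft

z₀ ≈ 3.2 ft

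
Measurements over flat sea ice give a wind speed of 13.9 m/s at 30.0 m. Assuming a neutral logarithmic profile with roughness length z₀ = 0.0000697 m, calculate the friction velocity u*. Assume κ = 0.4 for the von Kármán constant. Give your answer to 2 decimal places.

Log law: V(z) = (u*/κ) · ln(z/z₀) ⇒ u* = κ · V / ln(z/z₀)
u* = 0.4 × 13.9 / ln(30.0/0.0000697) = 0.4 × 13.9 / 12.9725
   = 5.5600 / 12.9725 = 0.4286 m/s

u* ≈ 0.43 m/s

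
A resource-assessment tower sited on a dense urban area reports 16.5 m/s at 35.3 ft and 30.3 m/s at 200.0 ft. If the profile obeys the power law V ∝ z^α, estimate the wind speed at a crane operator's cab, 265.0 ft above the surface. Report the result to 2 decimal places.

33.44 m/s

First find α: α = ln(V₂/V₁)/ln(z₂/z₁) = ln(30.3/16.5)/ln(200.0/35.3) = 0.60779/1.73443 = 0.3504
Extrapolate from 200.0 ft to 265.0 ft: V₃ = 30.3 × (265.0/200.0)^0.3504 = 30.3 × 1.1036 = 33.4403 m/s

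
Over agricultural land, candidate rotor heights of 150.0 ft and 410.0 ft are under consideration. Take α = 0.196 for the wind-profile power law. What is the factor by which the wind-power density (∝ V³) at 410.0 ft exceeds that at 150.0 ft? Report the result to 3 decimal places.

1.806

Speed ratio: V_B/V_A = (z_B/z_A)^α = (410.0/150.0)^0.196 = (2.7333)^0.196 = 1.21784
Power-density ratio: P_B/P_A = (V_B/V_A)³ = (1.21784)³ = 1.80624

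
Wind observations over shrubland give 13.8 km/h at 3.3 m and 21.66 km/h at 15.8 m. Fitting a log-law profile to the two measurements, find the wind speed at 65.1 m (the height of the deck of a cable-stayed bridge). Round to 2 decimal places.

Log law: V ∝ ln(z/z₀). From the pair, with r = V₁/V₂ = 0.63712,
ln z₀ = (ln z₁ − r·ln z₂)/(1 − r) = (1.1939 − 0.63712×2.7600)/0.36288 = -1.5557 → z₀ = 0.2110 m
V₃ = V₁ · ln(z₃/z₀)/ln(z₁/z₀) = 13.8 × 5.7316/2.7496 = 28.7663 km/h

28.77 km/h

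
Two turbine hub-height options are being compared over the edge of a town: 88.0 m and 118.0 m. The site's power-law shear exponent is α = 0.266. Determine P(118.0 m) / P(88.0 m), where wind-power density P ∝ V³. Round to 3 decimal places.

1.264

Speed ratio: V_B/V_A = (z_B/z_A)^α = (118.0/88.0)^0.266 = (1.3409)^0.266 = 1.08116
Power-density ratio: P_B/P_A = (V_B/V_A)³ = (1.08116)³ = 1.26376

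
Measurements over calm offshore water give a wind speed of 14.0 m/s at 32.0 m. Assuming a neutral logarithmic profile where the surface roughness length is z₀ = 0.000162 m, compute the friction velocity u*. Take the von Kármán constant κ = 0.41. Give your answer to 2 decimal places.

u* ≈ 0.47 m/s

Log law: V(z) = (u*/κ) · ln(z/z₀) ⇒ u* = κ · V / ln(z/z₀)
u* = 0.41 × 14.0 / ln(32.0/0.000162) = 0.41 × 14.0 / 12.1937
   = 5.7400 / 12.1937 = 0.4707 m/s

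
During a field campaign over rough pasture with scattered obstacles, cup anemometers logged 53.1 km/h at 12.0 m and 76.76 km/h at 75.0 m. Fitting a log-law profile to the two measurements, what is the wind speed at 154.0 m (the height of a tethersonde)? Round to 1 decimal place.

Log law: V ∝ ln(z/z₀). From the pair, with r = V₁/V₂ = 0.69177,
ln z₀ = (ln z₁ − r·ln z₂)/(1 − r) = (2.4849 − 0.69177×4.3175)/0.30823 = -1.6279 → z₀ = 0.1963 m
V₃ = V₁ · ln(z₃/z₀)/ln(z₁/z₀) = 53.1 × 6.6649/4.1129 = 86.0488 km/h

86.0 km/h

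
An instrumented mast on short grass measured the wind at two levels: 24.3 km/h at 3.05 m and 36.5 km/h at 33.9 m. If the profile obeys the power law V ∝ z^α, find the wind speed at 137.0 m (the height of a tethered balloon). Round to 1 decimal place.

46.2 km/h

First find α: α = ln(V₂/V₁)/ln(z₂/z₁) = ln(36.5/24.3)/ln(33.9/3.05) = 0.40684/2.40827 = 0.1689
Extrapolate from 33.9 m to 137.0 m: V₃ = 36.5 × (137.0/33.9)^0.1689 = 36.5 × 1.2661 = 46.2119 km/h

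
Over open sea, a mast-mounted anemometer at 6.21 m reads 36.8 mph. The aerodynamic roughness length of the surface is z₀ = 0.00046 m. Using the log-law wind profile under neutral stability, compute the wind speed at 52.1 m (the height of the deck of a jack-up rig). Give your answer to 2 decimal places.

45.03 mph

Log law: V(z) ∝ ln(z/z₀), so V₂/V₁ = ln(z₂/z₀) / ln(z₁/z₀).
ln(52.1/0.00046) = 11.6374, ln(6.21/0.00046) = 9.5104
V₂ = 36.8 × 11.6374/9.5104 = 36.8 × 1.2236 = 45.0303 mph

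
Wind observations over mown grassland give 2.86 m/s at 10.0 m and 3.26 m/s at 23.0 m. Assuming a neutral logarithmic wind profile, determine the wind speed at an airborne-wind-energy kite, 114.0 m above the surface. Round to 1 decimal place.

Log law: V ∝ ln(z/z₀). From the pair, with r = V₁/V₂ = 0.87730,
ln z₀ = (ln z₁ − r·ln z₂)/(1 − r) = (2.3026 − 0.87730×3.1355)/0.12270 = -3.6527 → z₀ = 0.02592 m
V₃ = V₁ · ln(z₃/z₀)/ln(z₁/z₀) = 2.86 × 8.3889/5.9553 = 4.0287 m/s

4.0 m/s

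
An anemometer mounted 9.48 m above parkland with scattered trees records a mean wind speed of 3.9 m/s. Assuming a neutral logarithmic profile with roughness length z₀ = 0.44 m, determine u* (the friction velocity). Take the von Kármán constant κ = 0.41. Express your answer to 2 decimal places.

Log law: V(z) = (u*/κ) · ln(z/z₀) ⇒ u* = κ · V / ln(z/z₀)
u* = 0.41 × 3.9 / ln(9.48/0.44) = 0.41 × 3.9 / 3.0702
   = 1.5990 / 3.0702 = 0.5208 m/s

u* ≈ 0.52 m/s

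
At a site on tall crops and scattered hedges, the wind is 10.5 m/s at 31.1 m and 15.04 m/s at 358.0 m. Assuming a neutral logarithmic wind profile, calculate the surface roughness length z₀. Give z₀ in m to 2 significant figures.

Log law: V(z) ∝ ln(z/z₀). With r = V₁/V₂ = 10.5/15.04 = 0.69814,
r · ln(z₂/z₀) = ln(z₁/z₀) ⇒ ln z₀ = (ln z₁ − r·ln z₂)/(1 − r)
ln z₀ = (3.43721 − 0.69814×5.88053) / 0.30186 = -2.2137
z₀ = exp(-2.2137) = 0.1093 m

z₀ ≈ 0.11 m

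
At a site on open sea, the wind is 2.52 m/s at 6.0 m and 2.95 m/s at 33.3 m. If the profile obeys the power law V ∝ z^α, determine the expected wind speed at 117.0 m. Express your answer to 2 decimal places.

First find α: α = ln(V₂/V₁)/ln(z₂/z₁) = ln(2.95/2.52)/ln(33.3/6.0) = 0.15755/1.71380 = 0.0919
Extrapolate from 33.3 m to 117.0 m: V₃ = 2.95 × (117.0/33.3)^0.0919 = 2.95 × 1.1225 = 3.3112 m/s

3.31 m/s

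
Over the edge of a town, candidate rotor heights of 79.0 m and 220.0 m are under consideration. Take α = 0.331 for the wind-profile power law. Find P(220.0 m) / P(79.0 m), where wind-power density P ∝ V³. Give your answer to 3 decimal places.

2.765

Speed ratio: V_B/V_A = (z_B/z_A)^α = (220.0/79.0)^0.331 = (2.7848)^0.331 = 1.40355
Power-density ratio: P_B/P_A = (V_B/V_A)³ = (1.40355)³ = 2.76492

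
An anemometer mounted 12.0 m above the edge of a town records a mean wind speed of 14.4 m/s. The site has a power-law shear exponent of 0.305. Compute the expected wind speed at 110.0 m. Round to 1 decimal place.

28.3 m/s

Power-law profile: V₂ = V₁ · (z₂/z₁)^α
V₂ = 14.4 × (110.0/12.0)^0.305 = 14.4 × (9.1667)^0.305
    = 14.4 × 1.9655 = 28.3033 m/s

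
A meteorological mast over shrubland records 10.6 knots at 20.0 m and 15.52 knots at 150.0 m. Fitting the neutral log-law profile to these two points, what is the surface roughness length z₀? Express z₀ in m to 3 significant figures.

z₀ ≈ 0.260 m

Log law: V(z) ∝ ln(z/z₀). With r = V₁/V₂ = 10.6/15.52 = 0.68299,
r · ln(z₂/z₀) = ln(z₁/z₀) ⇒ ln z₀ = (ln z₁ − r·ln z₂)/(1 − r)
ln z₀ = (2.99573 − 0.68299×5.01064) / 0.31701 = -1.3453
z₀ = exp(-1.3453) = 0.2605 m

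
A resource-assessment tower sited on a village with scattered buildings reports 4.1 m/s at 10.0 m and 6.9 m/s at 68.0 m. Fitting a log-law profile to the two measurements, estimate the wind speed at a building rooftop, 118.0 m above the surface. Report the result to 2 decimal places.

Log law: V ∝ ln(z/z₀). From the pair, with r = V₁/V₂ = 0.59420,
ln z₀ = (ln z₁ − r·ln z₂)/(1 − r) = (2.3026 − 0.59420×4.2195)/0.40580 = -0.5043 → z₀ = 0.6039 m
V₃ = V₁ · ln(z₃/z₀)/ln(z₁/z₀) = 4.1 × 5.2750/2.8069 = 7.7051 m/s

7.71 m/s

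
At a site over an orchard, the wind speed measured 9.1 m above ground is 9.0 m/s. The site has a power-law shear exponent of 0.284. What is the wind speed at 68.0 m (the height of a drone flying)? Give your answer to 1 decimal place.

15.9 m/s

Power-law profile: V₂ = V₁ · (z₂/z₁)^α
V₂ = 9.0 × (68.0/9.1)^0.284 = 9.0 × (7.4725)^0.284
    = 9.0 × 1.7704 = 15.9334 m/s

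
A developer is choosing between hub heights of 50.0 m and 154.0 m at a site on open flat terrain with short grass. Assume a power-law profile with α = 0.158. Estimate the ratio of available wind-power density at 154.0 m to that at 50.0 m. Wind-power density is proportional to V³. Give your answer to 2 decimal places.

Speed ratio: V_B/V_A = (z_B/z_A)^α = (154.0/50.0)^0.158 = (3.0800)^0.158 = 1.19451
Power-density ratio: P_B/P_A = (V_B/V_A)³ = (1.19451)³ = 1.70441

1.70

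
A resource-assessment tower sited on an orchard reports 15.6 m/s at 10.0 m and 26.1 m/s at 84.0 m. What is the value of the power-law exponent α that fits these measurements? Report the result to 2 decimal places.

α ≈ 0.24

Power law: V₂/V₁ = (z₂/z₁)^α ⇒ α = ln(V₂/V₁) / ln(z₂/z₁)
α = ln(26.1/15.6) / ln(84.0/10.0) = ln(1.6731) / ln(8.4000)
  = 0.51466 / 2.12823 = 0.24183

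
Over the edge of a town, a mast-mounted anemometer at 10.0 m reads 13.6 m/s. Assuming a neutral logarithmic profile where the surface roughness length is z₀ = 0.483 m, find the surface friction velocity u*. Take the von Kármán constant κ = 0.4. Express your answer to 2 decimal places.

Log law: V(z) = (u*/κ) · ln(z/z₀) ⇒ u* = κ · V / ln(z/z₀)
u* = 0.4 × 13.6 / ln(10.0/0.483) = 0.4 × 13.6 / 3.0303
   = 5.4400 / 3.0303 = 1.7952 m/s

u* ≈ 1.80 m/s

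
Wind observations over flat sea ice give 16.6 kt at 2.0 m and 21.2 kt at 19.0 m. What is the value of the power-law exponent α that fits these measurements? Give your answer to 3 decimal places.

Power law: V₂/V₁ = (z₂/z₁)^α ⇒ α = ln(V₂/V₁) / ln(z₂/z₁)
α = ln(21.2/16.6) / ln(19.0/2.0) = ln(1.2771) / ln(9.5000)
  = 0.24460 / 2.25129 = 0.10865

α ≈ 0.109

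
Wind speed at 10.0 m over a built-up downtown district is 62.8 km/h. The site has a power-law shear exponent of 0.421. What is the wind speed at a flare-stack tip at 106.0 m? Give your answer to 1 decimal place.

Power-law profile: V₂ = V₁ · (z₂/z₁)^α
V₂ = 62.8 × (106.0/10.0)^0.421 = 62.8 × (10.6000)^0.421
    = 62.8 × 2.7018 = 169.6733 km/h

169.7 km/h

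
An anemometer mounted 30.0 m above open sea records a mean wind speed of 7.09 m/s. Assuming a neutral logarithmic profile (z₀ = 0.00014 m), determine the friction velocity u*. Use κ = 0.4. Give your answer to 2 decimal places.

u* ≈ 0.23 m/s

Log law: V(z) = (u*/κ) · ln(z/z₀) ⇒ u* = κ · V / ln(z/z₀)
u* = 0.4 × 7.09 / ln(30.0/0.00014) = 0.4 × 7.09 / 12.2751
   = 2.8360 / 12.2751 = 0.2310 m/s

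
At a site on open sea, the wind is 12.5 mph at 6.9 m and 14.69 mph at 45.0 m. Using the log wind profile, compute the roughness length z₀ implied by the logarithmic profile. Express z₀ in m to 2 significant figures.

z₀ ≈ 0.00016 m

Log law: V(z) ∝ ln(z/z₀). With r = V₁/V₂ = 12.5/14.69 = 0.85092,
r · ln(z₂/z₀) = ln(z₁/z₀) ⇒ ln z₀ = (ln z₁ − r·ln z₂)/(1 − r)
ln z₀ = (1.93152 − 0.85092×3.80666) / 0.14908 = -8.7713
z₀ = exp(-8.7713) = 0.0001551 m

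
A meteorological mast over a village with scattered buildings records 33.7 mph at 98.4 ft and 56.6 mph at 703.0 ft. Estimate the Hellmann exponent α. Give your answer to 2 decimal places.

Power law: V₂/V₁ = (z₂/z₁)^α ⇒ α = ln(V₂/V₁) / ln(z₂/z₁)
α = ln(56.6/33.7) / ln(703.0/98.4) = ln(1.6795) / ln(7.1443)
  = 0.51851 / 1.96632 = 0.26370

α ≈ 0.26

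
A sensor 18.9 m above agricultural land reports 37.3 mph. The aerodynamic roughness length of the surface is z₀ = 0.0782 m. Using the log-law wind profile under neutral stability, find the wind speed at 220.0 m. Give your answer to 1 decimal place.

54.0 mph

Log law: V(z) ∝ ln(z/z₀), so V₂/V₁ = ln(z₂/z₀) / ln(z₁/z₀).
ln(220.0/0.0782) = 7.9421, ln(18.9/0.0782) = 5.4876
V₂ = 37.3 × 7.9421/5.4876 = 37.3 × 1.4473 = 53.9832 mph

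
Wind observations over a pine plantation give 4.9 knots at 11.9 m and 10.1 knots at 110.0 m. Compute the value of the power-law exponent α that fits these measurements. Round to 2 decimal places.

Power law: V₂/V₁ = (z₂/z₁)^α ⇒ α = ln(V₂/V₁) / ln(z₂/z₁)
α = ln(10.1/4.9) / ln(110.0/11.9) = ln(2.0612) / ln(9.2437)
  = 0.72330 / 2.22394 = 0.32523

α ≈ 0.33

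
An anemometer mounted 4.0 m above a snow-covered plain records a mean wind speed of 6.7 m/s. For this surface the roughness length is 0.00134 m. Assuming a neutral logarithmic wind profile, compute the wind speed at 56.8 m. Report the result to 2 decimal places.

Log law: V(z) ∝ ln(z/z₀), so V₂/V₁ = ln(z₂/z₀) / ln(z₁/z₀).
ln(56.8/0.00134) = 10.6546, ln(4.0/0.00134) = 8.0014
V₂ = 6.7 × 10.6546/8.0014 = 6.7 × 1.3316 = 8.9217 m/s

8.92 m/s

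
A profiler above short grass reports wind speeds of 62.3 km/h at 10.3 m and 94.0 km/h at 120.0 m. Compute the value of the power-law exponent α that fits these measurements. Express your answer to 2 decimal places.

α ≈ 0.17

Power law: V₂/V₁ = (z₂/z₁)^α ⇒ α = ln(V₂/V₁) / ln(z₂/z₁)
α = ln(94.0/62.3) / ln(120.0/10.3) = ln(1.5088) / ln(11.6505)
  = 0.41133 / 2.45535 = 0.16753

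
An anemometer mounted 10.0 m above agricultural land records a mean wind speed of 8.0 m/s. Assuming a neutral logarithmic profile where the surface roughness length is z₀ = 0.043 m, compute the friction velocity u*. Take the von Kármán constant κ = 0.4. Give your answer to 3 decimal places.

Log law: V(z) = (u*/κ) · ln(z/z₀) ⇒ u* = κ · V / ln(z/z₀)
u* = 0.4 × 8.0 / ln(10.0/0.043) = 0.4 × 8.0 / 5.4491
   = 3.2000 / 5.4491 = 0.5872 m/s

u* ≈ 0.587 m/s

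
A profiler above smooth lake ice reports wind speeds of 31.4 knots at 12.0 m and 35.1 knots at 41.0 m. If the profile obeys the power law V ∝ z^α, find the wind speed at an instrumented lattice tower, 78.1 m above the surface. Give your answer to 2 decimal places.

First find α: α = ln(V₂/V₁)/ln(z₂/z₁) = ln(35.1/31.4)/ln(41.0/12.0) = 0.11139/1.22867 = 0.0907
Extrapolate from 41.0 m to 78.1 m: V₃ = 35.1 × (78.1/41.0)^0.0907 = 35.1 × 1.0602 = 37.2118 knots

37.21 knots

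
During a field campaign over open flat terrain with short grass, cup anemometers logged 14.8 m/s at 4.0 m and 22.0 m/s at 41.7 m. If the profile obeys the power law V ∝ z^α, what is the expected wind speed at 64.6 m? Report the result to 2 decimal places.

23.69 m/s

First find α: α = ln(V₂/V₁)/ln(z₂/z₁) = ln(22.0/14.8)/ln(41.7/4.0) = 0.39642/2.34421 = 0.1691
Extrapolate from 41.7 m to 64.6 m: V₃ = 22.0 × (64.6/41.7)^0.1691 = 22.0 × 1.0768 = 23.6902 m/s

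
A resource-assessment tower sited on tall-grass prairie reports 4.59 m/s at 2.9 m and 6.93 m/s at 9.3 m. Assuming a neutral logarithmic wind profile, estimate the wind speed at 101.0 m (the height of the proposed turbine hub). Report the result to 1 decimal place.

11.7 m/s

Log law: V ∝ ln(z/z₀). From the pair, with r = V₁/V₂ = 0.66234,
ln z₀ = (ln z₁ − r·ln z₂)/(1 − r) = (1.0647 − 0.66234×2.2300)/0.33766 = -1.2211 → z₀ = 0.2949 m
V₃ = V₁ · ln(z₃/z₀)/ln(z₁/z₀) = 4.59 × 5.8362/2.2858 = 11.7194 m/s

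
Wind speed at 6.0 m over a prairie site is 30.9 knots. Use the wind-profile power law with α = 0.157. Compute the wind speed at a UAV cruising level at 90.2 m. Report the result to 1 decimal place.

47.3 knots

Power-law profile: V₂ = V₁ · (z₂/z₁)^α
V₂ = 30.9 × (90.2/6.0)^0.157 = 30.9 × (15.0333)^0.157
    = 30.9 × 1.5304 = 47.2886 knots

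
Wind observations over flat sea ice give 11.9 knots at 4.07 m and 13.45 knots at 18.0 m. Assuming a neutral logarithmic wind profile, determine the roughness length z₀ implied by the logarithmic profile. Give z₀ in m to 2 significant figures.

z₀ ≈ 0.000045 m

Log law: V(z) ∝ ln(z/z₀). With r = V₁/V₂ = 11.9/13.45 = 0.88476,
r · ln(z₂/z₀) = ln(z₁/z₀) ⇒ ln z₀ = (ln z₁ − r·ln z₂)/(1 − r)
ln z₀ = (1.40364 − 0.88476×2.89037) / 0.11524 = -10.0106
z₀ = exp(-10.0106) = 0.00004492 m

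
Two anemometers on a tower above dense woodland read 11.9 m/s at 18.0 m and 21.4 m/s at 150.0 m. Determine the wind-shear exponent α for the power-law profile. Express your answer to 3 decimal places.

α ≈ 0.277

Power law: V₂/V₁ = (z₂/z₁)^α ⇒ α = ln(V₂/V₁) / ln(z₂/z₁)
α = ln(21.4/11.9) / ln(150.0/18.0) = ln(1.7983) / ln(8.3333)
  = 0.58685 / 2.12026 = 0.27678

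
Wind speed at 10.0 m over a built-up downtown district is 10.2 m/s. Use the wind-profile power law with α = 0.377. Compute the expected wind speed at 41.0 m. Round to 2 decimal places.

17.36 m/s

Power-law profile: V₂ = V₁ · (z₂/z₁)^α
V₂ = 10.2 × (41.0/10.0)^0.377 = 10.2 × (4.1000)^0.377
    = 10.2 × 1.7022 = 17.3628 m/s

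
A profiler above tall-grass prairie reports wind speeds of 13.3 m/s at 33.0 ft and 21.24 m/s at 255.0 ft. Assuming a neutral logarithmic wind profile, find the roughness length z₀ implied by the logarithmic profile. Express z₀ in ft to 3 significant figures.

z₀ ≈ 1.07 ft

Log law: V(z) ∝ ln(z/z₀). With r = V₁/V₂ = 13.3/21.24 = 0.62618,
r · ln(z₂/z₀) = ln(z₁/z₀) ⇒ ln z₀ = (ln z₁ − r·ln z₂)/(1 − r)
ln z₀ = (3.49651 − 0.62618×5.54126) / 0.37382 = 0.0714
z₀ = exp(0.0714) = 1.074 ft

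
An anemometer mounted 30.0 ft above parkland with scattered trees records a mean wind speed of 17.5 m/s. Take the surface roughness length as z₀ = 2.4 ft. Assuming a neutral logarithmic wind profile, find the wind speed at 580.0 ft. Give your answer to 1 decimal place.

38.0 m/s

Log law: V(z) ∝ ln(z/z₀), so V₂/V₁ = ln(z₂/z₀) / ln(z₁/z₀).
ln(580.0/2.4) = 5.4876, ln(30.0/2.4) = 2.5257
V₂ = 17.5 × 5.4876/2.5257 = 17.5 × 2.1727 = 38.0216 m/s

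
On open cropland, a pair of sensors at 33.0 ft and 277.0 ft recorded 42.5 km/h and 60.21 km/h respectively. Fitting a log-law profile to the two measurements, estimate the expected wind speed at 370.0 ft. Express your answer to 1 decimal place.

Log law: V ∝ ln(z/z₀). From the pair, with r = V₁/V₂ = 0.70586,
ln z₀ = (ln z₁ − r·ln z₂)/(1 − r) = (3.4965 − 0.70586×5.6240)/0.29414 = -1.6090 → z₀ = 0.2001 ft
V₃ = V₁ · ln(z₃/z₀)/ln(z₁/z₀) = 42.5 × 7.5225/5.1055 = 62.6198 km/h

62.6 km/h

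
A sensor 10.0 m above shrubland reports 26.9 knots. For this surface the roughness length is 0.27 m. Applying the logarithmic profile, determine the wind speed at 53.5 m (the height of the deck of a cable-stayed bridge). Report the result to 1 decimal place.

Log law: V(z) ∝ ln(z/z₀), so V₂/V₁ = ln(z₂/z₀) / ln(z₁/z₀).
ln(53.5/0.27) = 5.2890, ln(10.0/0.27) = 3.6119
V₂ = 26.9 × 5.2890/3.6119 = 26.9 × 1.4643 = 39.3903 knots

39.4 knots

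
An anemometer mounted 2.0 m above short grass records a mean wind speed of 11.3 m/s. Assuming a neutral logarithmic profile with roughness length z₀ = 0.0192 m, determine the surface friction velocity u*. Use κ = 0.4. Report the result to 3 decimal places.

u* ≈ 0.973 m/s

Log law: V(z) = (u*/κ) · ln(z/z₀) ⇒ u* = κ · V / ln(z/z₀)
u* = 0.4 × 11.3 / ln(2.0/0.0192) = 0.4 × 11.3 / 4.6460
   = 4.5200 / 4.6460 = 0.9729 m/s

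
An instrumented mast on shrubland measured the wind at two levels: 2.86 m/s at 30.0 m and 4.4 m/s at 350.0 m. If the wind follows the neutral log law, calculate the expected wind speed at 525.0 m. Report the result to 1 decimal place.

Log law: V ∝ ln(z/z₀). From the pair, with r = V₁/V₂ = 0.65000,
ln z₀ = (ln z₁ − r·ln z₂)/(1 − r) = (3.4012 − 0.65000×5.8579)/0.35000 = -1.1613 → z₀ = 0.3131 m
V₃ = V₁ · ln(z₃/z₀)/ln(z₁/z₀) = 2.86 × 7.4247/4.5625 = 4.6542 m/s

4.7 m/s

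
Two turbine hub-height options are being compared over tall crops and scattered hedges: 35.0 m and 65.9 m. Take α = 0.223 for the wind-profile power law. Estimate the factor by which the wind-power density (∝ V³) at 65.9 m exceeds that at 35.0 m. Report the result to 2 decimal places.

Speed ratio: V_B/V_A = (z_B/z_A)^α = (65.9/35.0)^0.223 = (1.8829)^0.223 = 1.15155
Power-density ratio: P_B/P_A = (V_B/V_A)³ = (1.15155)³ = 1.52705

1.53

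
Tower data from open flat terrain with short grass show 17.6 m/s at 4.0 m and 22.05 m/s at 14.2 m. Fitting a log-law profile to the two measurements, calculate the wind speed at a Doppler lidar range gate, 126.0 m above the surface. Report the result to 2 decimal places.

29.72 m/s

Log law: V ∝ ln(z/z₀). From the pair, with r = V₁/V₂ = 0.79819,
ln z₀ = (ln z₁ − r·ln z₂)/(1 − r) = (1.3863 − 0.79819×2.6532)/0.20181 = -3.6246 → z₀ = 0.02666 m
V₃ = V₁ · ln(z₃/z₀)/ln(z₁/z₀) = 17.6 × 8.4608/5.0108 = 29.7177 m/s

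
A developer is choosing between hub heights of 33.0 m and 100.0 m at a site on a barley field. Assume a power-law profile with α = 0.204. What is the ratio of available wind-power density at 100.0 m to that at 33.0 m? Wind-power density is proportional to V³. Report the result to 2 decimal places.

Speed ratio: V_B/V_A = (z_B/z_A)^α = (100.0/33.0)^0.204 = (3.0303)^0.204 = 1.25379
Power-density ratio: P_B/P_A = (V_B/V_A)³ = (1.25379)³ = 1.97092

1.97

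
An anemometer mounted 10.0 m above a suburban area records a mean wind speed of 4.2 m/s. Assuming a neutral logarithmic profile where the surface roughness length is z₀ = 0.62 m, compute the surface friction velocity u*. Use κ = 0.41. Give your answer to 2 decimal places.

Log law: V(z) = (u*/κ) · ln(z/z₀) ⇒ u* = κ · V / ln(z/z₀)
u* = 0.41 × 4.2 / ln(10.0/0.62) = 0.41 × 4.2 / 2.7806
   = 1.7220 / 2.7806 = 0.6193 m/s

u* ≈ 0.62 m/s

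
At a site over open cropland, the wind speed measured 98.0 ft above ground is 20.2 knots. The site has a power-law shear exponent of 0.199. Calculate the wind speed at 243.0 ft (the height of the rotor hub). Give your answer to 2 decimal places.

Power-law profile: V₂ = V₁ · (z₂/z₁)^α
V₂ = 20.2 × (243.0/98.0)^0.199 = 20.2 × (2.4796)^0.199
    = 20.2 × 1.1981 = 24.2010 knots

24.20 knots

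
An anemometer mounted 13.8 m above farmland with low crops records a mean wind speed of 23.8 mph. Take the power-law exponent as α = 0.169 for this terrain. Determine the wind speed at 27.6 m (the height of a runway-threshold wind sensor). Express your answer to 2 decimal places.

26.76 mph

Power-law profile: V₂ = V₁ · (z₂/z₁)^α
V₂ = 23.8 × (27.6/13.8)^0.169 = 23.8 × (2.0000)^0.169
    = 23.8 × 1.1243 = 26.7578 mph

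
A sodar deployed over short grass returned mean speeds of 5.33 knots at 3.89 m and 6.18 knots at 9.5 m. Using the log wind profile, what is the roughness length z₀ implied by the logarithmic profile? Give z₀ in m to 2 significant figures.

z₀ ≈ 0.014 m

Log law: V(z) ∝ ln(z/z₀). With r = V₁/V₂ = 5.33/6.18 = 0.86246,
r · ln(z₂/z₀) = ln(z₁/z₀) ⇒ ln z₀ = (ln z₁ − r·ln z₂)/(1 − r)
ln z₀ = (1.35841 − 0.86246×2.25129) / 0.13754 = -4.2405
z₀ = exp(-4.2405) = 0.01440 m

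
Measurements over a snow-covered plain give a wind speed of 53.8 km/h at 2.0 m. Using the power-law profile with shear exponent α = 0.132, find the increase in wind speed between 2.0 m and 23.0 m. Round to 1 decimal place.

Power law: V₂ = V₁ · (z₂/z₁)^α = 53.8 × (11.5000)^0.132 = 74.2667 km/h
ΔV = 74.2667 − 53.8 = 20.4667 km/h

20.5 km/h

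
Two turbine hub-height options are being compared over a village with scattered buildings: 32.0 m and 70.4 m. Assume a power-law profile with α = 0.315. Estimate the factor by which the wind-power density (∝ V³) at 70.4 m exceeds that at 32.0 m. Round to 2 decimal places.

2.11

Speed ratio: V_B/V_A = (z_B/z_A)^α = (70.4/32.0)^0.315 = (2.2000)^0.315 = 1.28193
Power-density ratio: P_B/P_A = (V_B/V_A)³ = (1.28193)³ = 2.10664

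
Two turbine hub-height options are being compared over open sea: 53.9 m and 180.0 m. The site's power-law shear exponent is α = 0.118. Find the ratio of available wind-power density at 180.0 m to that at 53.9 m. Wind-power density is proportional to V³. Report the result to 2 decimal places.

1.53

Speed ratio: V_B/V_A = (z_B/z_A)^α = (180.0/53.9)^0.118 = (3.3395)^0.118 = 1.15291
Power-density ratio: P_B/P_A = (V_B/V_A)³ = (1.15291)³ = 1.53244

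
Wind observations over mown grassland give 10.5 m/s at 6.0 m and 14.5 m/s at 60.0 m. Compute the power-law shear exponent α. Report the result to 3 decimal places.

Power law: V₂/V₁ = (z₂/z₁)^α ⇒ α = ln(V₂/V₁) / ln(z₂/z₁)
α = ln(14.5/10.5) / ln(60.0/6.0) = ln(1.3810) / ln(10.0000)
  = 0.32277 / 2.30259 = 0.14018

α ≈ 0.140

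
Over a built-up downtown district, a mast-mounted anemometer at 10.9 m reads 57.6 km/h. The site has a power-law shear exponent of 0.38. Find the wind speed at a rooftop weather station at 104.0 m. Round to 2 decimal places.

135.73 km/h

Power-law profile: V₂ = V₁ · (z₂/z₁)^α
V₂ = 57.6 × (104.0/10.9)^0.38 = 57.6 × (9.5413)^0.38
    = 57.6 × 2.3564 = 135.7291 km/h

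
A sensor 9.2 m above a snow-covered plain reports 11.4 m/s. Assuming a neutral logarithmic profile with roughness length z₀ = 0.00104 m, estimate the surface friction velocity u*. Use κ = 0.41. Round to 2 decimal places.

Log law: V(z) = (u*/κ) · ln(z/z₀) ⇒ u* = κ · V / ln(z/z₀)
u* = 0.41 × 11.4 / ln(9.2/0.00104) = 0.41 × 11.4 / 9.0877
   = 4.6740 / 9.0877 = 0.5143 m/s

u* ≈ 0.51 m/s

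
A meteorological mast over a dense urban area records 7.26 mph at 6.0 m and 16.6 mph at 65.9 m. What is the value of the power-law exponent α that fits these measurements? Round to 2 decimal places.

Power law: V₂/V₁ = (z₂/z₁)^α ⇒ α = ln(V₂/V₁) / ln(z₂/z₁)
α = ln(16.6/7.26) / ln(65.9/6.0) = ln(2.2865) / ln(10.9833)
  = 0.82702 / 2.39638 = 0.34511

α ≈ 0.35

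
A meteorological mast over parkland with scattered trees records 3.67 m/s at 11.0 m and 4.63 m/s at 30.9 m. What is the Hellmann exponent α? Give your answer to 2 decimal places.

Power law: V₂/V₁ = (z₂/z₁)^α ⇒ α = ln(V₂/V₁) / ln(z₂/z₁)
α = ln(4.63/3.67) / ln(30.9/11.0) = ln(1.2616) / ln(2.8091)
  = 0.23237 / 1.03286 = 0.22497

α ≈ 0.22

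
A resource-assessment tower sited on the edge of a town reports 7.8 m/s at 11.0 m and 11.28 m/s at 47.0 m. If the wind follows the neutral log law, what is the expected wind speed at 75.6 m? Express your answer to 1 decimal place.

Log law: V ∝ ln(z/z₀). From the pair, with r = V₁/V₂ = 0.69149,
ln z₀ = (ln z₁ − r·ln z₂)/(1 − r) = (2.3979 − 0.69149×3.8501)/0.30851 = -0.8572 → z₀ = 0.4244 m
V₃ = V₁ · ln(z₃/z₀)/ln(z₁/z₀) = 7.8 × 5.1826/3.2550 = 12.4190 m/s

12.4 m/s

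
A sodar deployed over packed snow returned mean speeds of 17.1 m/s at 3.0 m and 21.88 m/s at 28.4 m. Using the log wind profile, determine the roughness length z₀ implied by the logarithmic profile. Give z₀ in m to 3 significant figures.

Log law: V(z) ∝ ln(z/z₀). With r = V₁/V₂ = 17.1/21.88 = 0.78154,
r · ln(z₂/z₀) = ln(z₁/z₀) ⇒ ln z₀ = (ln z₁ − r·ln z₂)/(1 − r)
ln z₀ = (1.09861 − 0.78154×3.34639) / 0.21846 = -6.9426
z₀ = exp(-6.9426) = 0.0009658 m

z₀ ≈ 0.000966 m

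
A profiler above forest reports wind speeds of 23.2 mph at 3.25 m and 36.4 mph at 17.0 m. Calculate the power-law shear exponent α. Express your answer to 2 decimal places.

Power law: V₂/V₁ = (z₂/z₁)^α ⇒ α = ln(V₂/V₁) / ln(z₂/z₁)
α = ln(36.4/23.2) / ln(17.0/3.25) = ln(1.5690) / ln(5.2308)
  = 0.45042 / 1.65456 = 0.27223

α ≈ 0.27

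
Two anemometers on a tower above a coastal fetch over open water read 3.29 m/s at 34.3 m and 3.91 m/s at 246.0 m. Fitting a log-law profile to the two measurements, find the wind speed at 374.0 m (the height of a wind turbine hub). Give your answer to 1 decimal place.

Log law: V ∝ ln(z/z₀). From the pair, with r = V₁/V₂ = 0.84143,
ln z₀ = (ln z₁ − r·ln z₂)/(1 − r) = (3.5351 − 0.84143×5.5053)/0.15857 = -6.9196 → z₀ = 0.0009883 m
V₃ = V₁ · ln(z₃/z₀)/ln(z₁/z₀) = 3.29 × 12.8438/10.4547 = 4.0418 m/s

4.0 m/s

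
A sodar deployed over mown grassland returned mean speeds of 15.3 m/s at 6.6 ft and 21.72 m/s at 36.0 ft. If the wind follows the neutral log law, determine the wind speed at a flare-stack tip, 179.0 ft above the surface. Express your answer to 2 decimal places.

27.79 m/s

Log law: V ∝ ln(z/z₀). From the pair, with r = V₁/V₂ = 0.70442,
ln z₀ = (ln z₁ − r·ln z₂)/(1 − r) = (1.8871 − 0.70442×3.5835)/0.29558 = -2.1559 → z₀ = 0.1158 ft
V₃ = V₁ · ln(z₃/z₀)/ln(z₁/z₀) = 15.3 × 7.3433/4.0429 = 27.7896 m/s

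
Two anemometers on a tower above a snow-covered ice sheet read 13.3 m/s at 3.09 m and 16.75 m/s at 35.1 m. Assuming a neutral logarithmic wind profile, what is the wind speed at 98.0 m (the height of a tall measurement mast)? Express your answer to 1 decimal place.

18.2 m/s

Log law: V ∝ ln(z/z₀). From the pair, with r = V₁/V₂ = 0.79403,
ln z₀ = (ln z₁ − r·ln z₂)/(1 − r) = (1.1282 − 0.79403×3.5582)/0.20597 = -8.2398 → z₀ = 0.0002639 m
V₃ = V₁ · ln(z₃/z₀)/ln(z₁/z₀) = 13.3 × 12.8247/9.3679 = 18.2077 m/s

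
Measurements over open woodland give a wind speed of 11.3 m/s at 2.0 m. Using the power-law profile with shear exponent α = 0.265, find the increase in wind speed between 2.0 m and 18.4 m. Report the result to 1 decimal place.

9.0 m/s

Power law: V₂ = V₁ · (z₂/z₁)^α = 11.3 × (9.2000)^0.265 = 20.3461 m/s
ΔV = 20.3461 − 11.3 = 9.0461 m/s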